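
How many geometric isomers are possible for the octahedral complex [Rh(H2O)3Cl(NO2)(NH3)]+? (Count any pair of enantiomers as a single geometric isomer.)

In an octahedral complex each vertex has one trans partner and four cis neighbours.
The distinct arrangements are (4 in all): H2O mer (3 arrangements); H2O fac (chiral).

4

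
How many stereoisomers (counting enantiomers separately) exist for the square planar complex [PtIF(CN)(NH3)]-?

The distinct arrangements are (3 in all): (CN/I trans, F/NH3 trans); (CN/NH3 trans, F/I trans); (CN/F trans, I/NH3 trans).
Each arrangement has an internal mirror plane or centre of symmetry, so none is chiral.

3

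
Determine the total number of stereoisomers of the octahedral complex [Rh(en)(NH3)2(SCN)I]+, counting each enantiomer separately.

6

The six octahedral sites form three mutually perpendicular trans pairs.
Each en is bidentate and must span two cis positions.
Working through the distinct placements yields 4 geometric isomers: NH3 cis (3 arrangements, 2 chiral); NH3 trans.
Of these, 2 lack any improper symmetry element and so occur as enantiomeric pairs, giving 4 + 2 = 6 stereoisomers in total.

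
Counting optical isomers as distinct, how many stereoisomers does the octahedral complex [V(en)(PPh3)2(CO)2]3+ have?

4

Each en is bidentate and must span two cis positions.
Systematic placement gives 3 geometric isomers: PPh3 cis, CO trans; PPh3 cis, CO cis (chiral); PPh3 trans, CO cis.
One of these lacks any improper symmetry element and so occurs as an enantiomeric pair, giving 3 + 1 = 4 stereoisomers in total.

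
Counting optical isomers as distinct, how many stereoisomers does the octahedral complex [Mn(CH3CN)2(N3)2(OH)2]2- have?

In an octahedral complex each vertex has one trans partner and four cis neighbours.
Systematic placement gives 5 geometric isomers: CH3CN trans, N3 trans, OH trans; CH3CN trans, N3 cis, OH cis; CH3CN cis, N3 cis, OH trans; CH3CN cis, N3 cis, OH cis (chiral); CH3CN cis, N3 trans, OH cis.
One of these lacks any improper symmetry element and so occurs as an enantiomeric pair, giving 5 + 1 = 6 stereoisomers in total.

6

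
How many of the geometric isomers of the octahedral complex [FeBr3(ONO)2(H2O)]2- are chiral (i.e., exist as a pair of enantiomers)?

The six octahedral sites form three mutually perpendicular trans pairs.
Working through the distinct placements yields 3 geometric isomers: Br mer, ONO trans; Br mer, ONO cis; Br fac, ONO cis.
Each arrangement has an internal mirror plane or centre of symmetry, so none is chiral.

0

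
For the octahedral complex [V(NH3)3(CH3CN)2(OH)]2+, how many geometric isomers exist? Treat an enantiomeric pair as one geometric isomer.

3

The six octahedral sites form three mutually perpendicular trans pairs.
Working through the distinct placements yields 3 geometric isomers: NH3 mer, CH3CN trans; NH3 fac, CH3CN cis; NH3 mer, CH3CN cis.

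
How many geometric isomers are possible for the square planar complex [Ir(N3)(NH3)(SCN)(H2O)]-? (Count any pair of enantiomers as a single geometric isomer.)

3

There are 3 geometric isomers: (H2O/NH3 trans, N3/SCN trans); (H2O/SCN trans, N3/NH3 trans); (H2O/N3 trans, NH3/SCN trans).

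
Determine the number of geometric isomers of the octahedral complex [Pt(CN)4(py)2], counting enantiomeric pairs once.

In an octahedral complex each vertex has one trans partner and four cis neighbours.
The distinct arrangements are (2 in all): py trans; py cis.

2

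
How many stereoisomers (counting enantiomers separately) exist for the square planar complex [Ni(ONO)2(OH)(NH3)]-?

2

There are 2 geometric isomers: ONO cis; ONO trans.
Each arrangement has an internal mirror plane or centre of symmetry, so none is chiral.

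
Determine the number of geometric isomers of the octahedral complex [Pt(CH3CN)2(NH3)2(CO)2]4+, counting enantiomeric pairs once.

5

The distinct arrangements are (5 in all): CH3CN trans, NH3 trans, CO trans; CH3CN trans, NH3 cis, CO cis; CH3CN cis, NH3 trans, CO cis; CH3CN cis, NH3 cis, CO cis (chiral); CH3CN cis, NH3 cis, CO trans.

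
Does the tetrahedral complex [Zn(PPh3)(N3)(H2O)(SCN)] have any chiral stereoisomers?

All four vertices of a tetrahedron are equivalent and mutually adjacent, so cis/trans isomerism cannot arise.
Only one geometric arrangement is possible; it has no improper symmetry element, so it exists as a pair of enantiomers (2 stereoisomers).

yes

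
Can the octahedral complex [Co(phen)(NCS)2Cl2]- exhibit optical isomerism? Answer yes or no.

In an octahedral complex each vertex has one trans partner and four cis neighbours.
Each phen is bidentate and must span two cis positions.
Working through the distinct placements yields 3 geometric isomers: NCS cis, Cl trans; NCS cis, Cl cis (chiral); NCS trans, Cl cis.
One of these lacks any improper symmetry element and so occurs as an enantiomeric pair, giving 3 + 1 = 4 stereoisomers in total.

yes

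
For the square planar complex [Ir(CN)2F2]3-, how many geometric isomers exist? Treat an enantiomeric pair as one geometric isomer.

In a square planar complex each vertex has one trans partner and two cis neighbours.
The distinct arrangements are (2 in all): CN cis; CN trans.

2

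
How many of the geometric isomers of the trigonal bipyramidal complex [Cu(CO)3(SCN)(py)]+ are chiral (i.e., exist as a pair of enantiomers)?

0

In a trigonal bipyramid the two axial positions differ from the three equatorial ones.
Working through the distinct placements yields 4 geometric isomers: SCN equatorial, py equatorial; SCN axial, py equatorial; SCN equatorial, py axial; SCN axial, py axial.
Each arrangement has an internal mirror plane or centre of symmetry, so none is chiral.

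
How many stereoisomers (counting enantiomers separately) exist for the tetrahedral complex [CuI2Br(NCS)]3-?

1

In a tetrahedral complex all four positions are equivalent and every pair of ligands is adjacent — there is no cis/trans distinction.
Only one geometric arrangement is possible.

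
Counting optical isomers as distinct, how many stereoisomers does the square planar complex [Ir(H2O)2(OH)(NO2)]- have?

In a square planar complex each vertex has one trans partner and two cis neighbours.
The distinct arrangements are (2 in all): H2O cis; H2O trans.
Each arrangement has an internal mirror plane or centre of symmetry, so none is chiral.

2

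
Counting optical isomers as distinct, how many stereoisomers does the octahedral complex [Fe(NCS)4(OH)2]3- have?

2

An octahedron has six vertices in three trans pairs; every non-trans pair is cis.
Working through the distinct placements yields 2 geometric isomers: OH trans; OH cis.
Each arrangement has an internal mirror plane or centre of symmetry, so none is chiral.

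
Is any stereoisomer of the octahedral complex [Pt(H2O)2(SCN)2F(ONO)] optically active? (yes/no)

In an octahedral complex each vertex has one trans partner and four cis neighbours.
Systematic placement gives 6 geometric isomers: H2O cis, SCN trans; H2O cis, SCN cis (3 arrangements, 2 chiral); H2O trans, SCN trans; H2O trans, SCN cis.
Of these, 2 lack any improper symmetry element and so occur as enantiomeric pairs, giving 6 + 2 = 8 stereoisomers in total.

yes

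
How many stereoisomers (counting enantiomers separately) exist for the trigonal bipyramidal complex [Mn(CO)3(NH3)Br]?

A trigonal bipyramid has two axial and three equatorial sites, which are chemically inequivalent.
Working through the distinct placements yields 4 geometric isomers: NH3 equatorial, Br axial; NH3 axial, Br axial; NH3 equatorial, Br equatorial; NH3 axial, Br equatorial.
Each arrangement has an internal mirror plane or centre of symmetry, so none is chiral.

4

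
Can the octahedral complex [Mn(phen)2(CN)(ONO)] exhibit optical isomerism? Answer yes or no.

yes

In an octahedral complex each vertex has one trans partner and four cis neighbours.
Each phen is bidentate and must span two cis positions.
Working through the distinct placements yields 2 geometric isomers: CN and ONO mutually trans; CN and ONO mutually cis (chiral).
One of these lacks any improper symmetry element and so occurs as an enantiomeric pair, giving 2 + 1 = 3 stereoisomers in total.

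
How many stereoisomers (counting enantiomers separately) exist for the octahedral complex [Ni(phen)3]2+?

2

An octahedron has six vertices in three trans pairs; every non-trans pair is cis.
Each phen is bidentate and must span two cis positions.
Only one geometric arrangement is possible; it has no improper symmetry element, so it exists as a pair of enantiomers (2 stereoisomers).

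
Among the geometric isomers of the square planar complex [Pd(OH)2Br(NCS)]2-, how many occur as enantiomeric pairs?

0

In a square planar complex each vertex has one trans partner and two cis neighbours.
The distinct arrangements are (2 in all): OH cis; OH trans.
Each arrangement has an internal mirror plane or centre of symmetry, so none is chiral.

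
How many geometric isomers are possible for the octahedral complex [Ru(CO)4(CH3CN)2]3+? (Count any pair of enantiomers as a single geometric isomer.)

2

The six octahedral sites form three mutually perpendicular trans pairs.
There are 2 geometric isomers: CH3CN trans; CH3CN cis.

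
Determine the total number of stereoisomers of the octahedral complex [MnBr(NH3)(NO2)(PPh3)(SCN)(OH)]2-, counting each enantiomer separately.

Exhaustive case analysis gives 15 geometric isomers.
Of these, 15 lack any improper symmetry element and so occur as enantiomeric pairs, giving 15 + 15 = 30 stereoisomers in total.

30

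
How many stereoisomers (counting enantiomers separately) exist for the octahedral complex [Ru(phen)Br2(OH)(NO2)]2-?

The six octahedral sites form three mutually perpendicular trans pairs.
Each phen is bidentate and must span two cis positions.
There are 4 geometric isomers: Br trans; Br cis (3 arrangements, 2 chiral).
Of these, 2 lack any improper symmetry element and so occur as enantiomeric pairs, giving 4 + 2 = 6 stereoisomers in total.

6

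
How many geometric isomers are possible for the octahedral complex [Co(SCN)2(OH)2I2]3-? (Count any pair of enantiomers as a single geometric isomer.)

An octahedron has six vertices in three trans pairs; every non-trans pair is cis.
The distinct arrangements are (5 in all): SCN trans, OH trans, I trans; SCN cis, OH cis, I trans; SCN trans, OH cis, I cis; SCN cis, OH cis, I cis (chiral); SCN cis, OH trans, I cis.

5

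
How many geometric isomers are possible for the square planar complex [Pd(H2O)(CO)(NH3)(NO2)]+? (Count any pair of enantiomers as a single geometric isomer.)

3

In a square planar complex each vertex has one trans partner and two cis neighbours.
The distinct arrangements are (3 in all): (CO/NH3 trans, H2O/NO2 trans); (CO/NO2 trans, H2O/NH3 trans); (CO/H2O trans, NH3/NO2 trans).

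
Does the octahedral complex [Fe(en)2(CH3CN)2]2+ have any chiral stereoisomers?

The six octahedral sites form three mutually perpendicular trans pairs.
Each en is bidentate and must span two cis positions.
Systematic placement gives 2 geometric isomers: CH3CN trans; CH3CN cis (chiral).
One of these lacks any improper symmetry element and so occurs as an enantiomeric pair, giving 2 + 1 = 3 stereoisomers in total.

yes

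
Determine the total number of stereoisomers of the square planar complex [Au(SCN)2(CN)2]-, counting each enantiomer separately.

The distinct arrangements are (2 in all): SCN cis; SCN trans.
Each arrangement has an internal mirror plane or centre of symmetry, so none is chiral.

2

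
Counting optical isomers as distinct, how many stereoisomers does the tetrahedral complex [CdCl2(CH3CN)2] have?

All four vertices of a tetrahedron are equivalent and mutually adjacent, so cis/trans isomerism cannot arise.
Only one geometric arrangement is possible.

1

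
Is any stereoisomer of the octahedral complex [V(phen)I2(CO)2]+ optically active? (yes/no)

In an octahedral complex each vertex has one trans partner and four cis neighbours.
Each phen is bidentate and must span two cis positions.
Systematic placement gives 3 geometric isomers: I cis, CO trans; I cis, CO cis (chiral); I trans, CO cis.
One of these lacks any improper symmetry element and so occurs as an enantiomeric pair, giving 3 + 1 = 4 stereoisomers in total.

yes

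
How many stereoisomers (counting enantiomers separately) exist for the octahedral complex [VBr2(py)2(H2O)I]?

An octahedron has six vertices in three trans pairs; every non-trans pair is cis.
Working through the distinct placements yields 6 geometric isomers: Br trans, py trans; Br trans, py cis; Br cis, py trans; Br cis, py cis (3 arrangements, 2 chiral).
Of these, 2 lack any improper symmetry element and so occur as enantiomeric pairs, giving 6 + 2 = 8 stereoisomers in total.

8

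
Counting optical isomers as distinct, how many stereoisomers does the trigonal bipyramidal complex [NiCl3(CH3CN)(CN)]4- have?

4

In a trigonal bipyramid the two axial positions differ from the three equatorial ones.
There are 4 geometric isomers: CH3CN axial, CN axial; CH3CN axial, CN equatorial; CH3CN equatorial, CN axial; CH3CN equatorial, CN equatorial.
Each arrangement has an internal mirror plane or centre of symmetry, so none is chiral.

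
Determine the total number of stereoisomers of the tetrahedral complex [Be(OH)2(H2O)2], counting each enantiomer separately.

1

All four vertices of a tetrahedron are equivalent and mutually adjacent, so cis/trans isomerism cannot arise.
Only one geometric arrangement is possible.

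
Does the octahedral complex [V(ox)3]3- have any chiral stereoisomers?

yes

The six octahedral sites form three mutually perpendicular trans pairs.
Each ox is bidentate and must span two cis positions.
Only one geometric arrangement is possible; it has no improper symmetry element, so it exists as a pair of enantiomers (2 stereoisomers).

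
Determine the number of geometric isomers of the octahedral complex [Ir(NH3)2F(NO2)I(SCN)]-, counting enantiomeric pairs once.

Systematic enumeration (placing each ligand type in turn and discarding arrangements equivalent by rotation or reflection) gives 9 geometric isomers.

9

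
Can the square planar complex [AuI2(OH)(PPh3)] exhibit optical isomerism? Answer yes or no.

A square has two trans pairs of vertices; adjacent vertices are cis.
There are 2 geometric isomers: I cis; I trans.
Each arrangement has an internal mirror plane or centre of symmetry, so none is chiral.

no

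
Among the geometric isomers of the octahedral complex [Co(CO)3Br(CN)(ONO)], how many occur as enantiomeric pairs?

The distinct arrangements are (4 in all): CO mer (3 arrangements); CO fac (chiral).
One of these lacks any improper symmetry element and so occurs as an enantiomeric pair, giving 4 + 1 = 5 stereoisomers in total.

1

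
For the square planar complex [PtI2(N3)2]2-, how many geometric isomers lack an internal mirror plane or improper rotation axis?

0

A square has two trans pairs of vertices; adjacent vertices are cis.
The distinct arrangements are (2 in all): I cis; I trans.
Each arrangement has an internal mirror plane or centre of symmetry, so none is chiral.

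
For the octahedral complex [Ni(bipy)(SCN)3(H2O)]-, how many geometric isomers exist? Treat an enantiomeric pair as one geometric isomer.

2

Each bipy is bidentate and must span two cis positions.
Working through the distinct placements yields 2 geometric isomers: SCN fac; SCN mer.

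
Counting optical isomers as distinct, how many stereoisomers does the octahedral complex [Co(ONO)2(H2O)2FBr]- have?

Systematic placement gives 6 geometric isomers: ONO trans, H2O trans; ONO cis, H2O cis (3 arrangements, 2 chiral); ONO trans, H2O cis; ONO cis, H2O trans.
Of these, 2 lack any improper symmetry element and so occur as enantiomeric pairs, giving 6 + 2 = 8 stereoisomers in total.

8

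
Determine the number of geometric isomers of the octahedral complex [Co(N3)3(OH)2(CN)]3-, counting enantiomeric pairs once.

The six octahedral sites form three mutually perpendicular trans pairs.
Working through the distinct placements yields 3 geometric isomers: N3 mer, OH trans; N3 fac, OH cis; N3 mer, OH cis.

3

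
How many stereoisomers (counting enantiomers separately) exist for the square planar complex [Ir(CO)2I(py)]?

2

A square has two trans pairs of vertices; adjacent vertices are cis.
Working through the distinct placements yields 2 geometric isomers: CO cis; CO trans.
Each arrangement has an internal mirror plane or centre of symmetry, so none is chiral.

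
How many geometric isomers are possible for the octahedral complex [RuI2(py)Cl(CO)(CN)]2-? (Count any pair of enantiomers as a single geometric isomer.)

An octahedron has six vertices in three trans pairs; every non-trans pair is cis.
Placing the ligands in turn and identifying arrangements related by rotation or reflection leaves 9 distinct geometric isomers.

9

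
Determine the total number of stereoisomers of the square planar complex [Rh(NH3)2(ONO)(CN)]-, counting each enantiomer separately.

A square has two trans pairs of vertices; adjacent vertices are cis.
There are 2 geometric isomers: NH3 cis; NH3 trans.
Each arrangement has an internal mirror plane or centre of symmetry, so none is chiral.

2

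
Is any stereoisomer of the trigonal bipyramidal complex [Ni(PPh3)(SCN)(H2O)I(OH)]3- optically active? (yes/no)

yes

In a trigonal bipyramid the two axial positions differ from the three equatorial ones.
Systematic enumeration (placing each ligand type in turn and discarding arrangements equivalent by rotation or reflection) gives 10 geometric isomers.
Of these, 10 lack any improper symmetry element and so occur as enantiomeric pairs, giving 10 + 10 = 20 stereoisomers in total.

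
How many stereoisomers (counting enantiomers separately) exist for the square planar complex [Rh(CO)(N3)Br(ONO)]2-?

3

Working through the distinct placements yields 3 geometric isomers: (Br/N3 trans, CO/ONO trans); (Br/ONO trans, CO/N3 trans); (Br/CO trans, N3/ONO trans).
Each arrangement has an internal mirror plane or centre of symmetry, so none is chiral.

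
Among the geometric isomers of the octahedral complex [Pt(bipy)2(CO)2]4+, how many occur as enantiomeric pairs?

The six octahedral sites form three mutually perpendicular trans pairs.
Each bipy is bidentate and must span two cis positions.
The distinct arrangements are (2 in all): CO trans; CO cis (chiral).
One of these lacks any improper symmetry element and so occurs as an enantiomeric pair, giving 2 + 1 = 3 stereoisomers in total.

1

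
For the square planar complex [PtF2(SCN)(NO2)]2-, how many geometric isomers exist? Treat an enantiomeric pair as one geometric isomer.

In a square planar complex each vertex has one trans partner and two cis neighbours.
Working through the distinct placements yields 2 geometric isomers: F cis; F trans.

2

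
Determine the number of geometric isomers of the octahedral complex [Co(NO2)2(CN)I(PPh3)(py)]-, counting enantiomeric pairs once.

In an octahedral complex each vertex has one trans partner and four cis neighbours.
Systematic enumeration (placing each ligand type in turn and discarding arrangements equivalent by rotation or reflection) gives 9 geometric isomers.

9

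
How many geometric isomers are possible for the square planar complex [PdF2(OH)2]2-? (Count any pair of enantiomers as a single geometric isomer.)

A square has two trans pairs of vertices; adjacent vertices are cis.
There are 2 geometric isomers: F cis; F trans.

2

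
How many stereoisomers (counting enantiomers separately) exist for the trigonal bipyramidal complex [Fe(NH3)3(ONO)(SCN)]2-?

4

Working through the distinct placements yields 4 geometric isomers: ONO equatorial, SCN equatorial; ONO axial, SCN equatorial; ONO equatorial, SCN axial; ONO axial, SCN axial.
Each arrangement has an internal mirror plane or centre of symmetry, so none is chiral.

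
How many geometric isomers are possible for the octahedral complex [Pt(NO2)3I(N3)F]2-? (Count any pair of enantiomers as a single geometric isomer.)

An octahedron has six vertices in three trans pairs; every non-trans pair is cis.
There are 4 geometric isomers: NO2 mer (3 arrangements); NO2 fac (chiral).

4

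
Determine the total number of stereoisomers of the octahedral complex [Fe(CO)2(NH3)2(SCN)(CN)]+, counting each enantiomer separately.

An octahedron has six vertices in three trans pairs; every non-trans pair is cis.
Working through the distinct placements yields 6 geometric isomers: CO cis, NH3 cis (3 arrangements, 2 chiral); CO cis, NH3 trans; CO trans, NH3 cis; CO trans, NH3 trans.
Of these, 2 lack any improper symmetry element and so occur as enantiomeric pairs, giving 6 + 2 = 8 stereoisomers in total.

8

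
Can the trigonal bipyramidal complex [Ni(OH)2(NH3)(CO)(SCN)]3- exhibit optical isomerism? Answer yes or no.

yes

In a trigonal bipyramid the two axial positions differ from the three equatorial ones.
Systematic enumeration (placing each ligand type in turn and discarding arrangements equivalent by rotation or reflection) gives 7 geometric isomers.
Of these, 3 lack any improper symmetry element and so occur as enantiomeric pairs, giving 7 + 3 = 10 stereoisomers in total.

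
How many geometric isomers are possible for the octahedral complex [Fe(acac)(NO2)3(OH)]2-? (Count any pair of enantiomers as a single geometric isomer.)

2

The six octahedral sites form three mutually perpendicular trans pairs.
Each acac is bidentate and must span two cis positions.
The distinct arrangements are (2 in all): NO2 mer; NO2 fac.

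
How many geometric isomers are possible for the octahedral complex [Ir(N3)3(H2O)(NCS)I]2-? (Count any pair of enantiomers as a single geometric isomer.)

4

In an octahedral complex each vertex has one trans partner and four cis neighbours.
The distinct arrangements are (4 in all): N3 mer (3 arrangements); N3 fac (chiral).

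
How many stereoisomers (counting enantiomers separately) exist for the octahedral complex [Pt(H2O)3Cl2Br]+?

An octahedron has six vertices in three trans pairs; every non-trans pair is cis.
The distinct arrangements are (3 in all): H2O mer, Cl cis; H2O mer, Cl trans; H2O fac, Cl cis.
Each arrangement has an internal mirror plane or centre of symmetry, so none is chiral.

3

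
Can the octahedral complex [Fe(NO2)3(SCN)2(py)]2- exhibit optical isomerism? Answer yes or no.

no

In an octahedral complex each vertex has one trans partner and four cis neighbours.
Systematic placement gives 3 geometric isomers: NO2 mer, SCN cis; NO2 mer, SCN trans; NO2 fac, SCN cis.
Each arrangement has an internal mirror plane or centre of symmetry, so none is chiral.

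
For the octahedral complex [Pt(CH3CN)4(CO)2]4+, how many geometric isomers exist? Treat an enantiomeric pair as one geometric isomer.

2

An octahedron has six vertices in three trans pairs; every non-trans pair is cis.
There are 2 geometric isomers: CO trans; CO cis.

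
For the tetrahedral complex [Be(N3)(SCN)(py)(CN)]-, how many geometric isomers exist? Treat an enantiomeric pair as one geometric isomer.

1

Only one geometric arrangement is possible; it has no improper symmetry element, so it exists as a pair of enantiomers (2 stereoisomers).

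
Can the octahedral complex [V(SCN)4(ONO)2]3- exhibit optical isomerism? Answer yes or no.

no

The six octahedral sites form three mutually perpendicular trans pairs.
Systematic placement gives 2 geometric isomers: ONO trans; ONO cis.
Each arrangement has an internal mirror plane or centre of symmetry, so none is chiral.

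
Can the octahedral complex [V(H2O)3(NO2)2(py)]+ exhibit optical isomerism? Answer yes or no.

The six octahedral sites form three mutually perpendicular trans pairs.
Working through the distinct placements yields 3 geometric isomers: H2O mer, NO2 cis; H2O mer, NO2 trans; H2O fac, NO2 cis.
Each arrangement has an internal mirror plane or centre of symmetry, so none is chiral.

no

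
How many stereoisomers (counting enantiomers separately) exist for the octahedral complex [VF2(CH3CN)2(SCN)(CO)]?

8

Working through the distinct placements yields 6 geometric isomers: F cis, CH3CN trans; F trans, CH3CN trans; F cis, CH3CN cis (3 arrangements, 2 chiral); F trans, CH3CN cis.
Of these, 2 lack any improper symmetry element and so occur as enantiomeric pairs, giving 6 + 2 = 8 stereoisomers in total.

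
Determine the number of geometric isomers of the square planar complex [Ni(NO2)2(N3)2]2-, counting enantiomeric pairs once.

A square has two trans pairs of vertices; adjacent vertices are cis.
Working through the distinct placements yields 2 geometric isomers: NO2 cis; NO2 trans.

2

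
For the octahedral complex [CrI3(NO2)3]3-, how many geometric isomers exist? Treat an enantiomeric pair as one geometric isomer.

In an octahedral complex each vertex has one trans partner and four cis neighbours.
The distinct arrangements are (2 in all): I mer; I fac.

2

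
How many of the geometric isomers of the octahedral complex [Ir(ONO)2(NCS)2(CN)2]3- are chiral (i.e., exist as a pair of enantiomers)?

1

There are 5 geometric isomers: ONO trans, NCS trans, CN trans; ONO cis, NCS cis, CN trans; ONO trans, NCS cis, CN cis; ONO cis, NCS cis, CN cis (chiral); ONO cis, NCS trans, CN cis.
One of these lacks any improper symmetry element and so occurs as an enantiomeric pair, giving 5 + 1 = 6 stereoisomers in total.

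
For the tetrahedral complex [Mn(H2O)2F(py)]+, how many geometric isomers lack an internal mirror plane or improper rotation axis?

Only one geometric arrangement is possible.

0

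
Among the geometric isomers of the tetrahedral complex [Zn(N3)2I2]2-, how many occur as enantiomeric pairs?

All four vertices of a tetrahedron are equivalent and mutually adjacent, so cis/trans isomerism cannot arise.
Only one geometric arrangement is possible.

0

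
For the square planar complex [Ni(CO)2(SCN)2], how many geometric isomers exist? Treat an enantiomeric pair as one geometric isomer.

In a square planar complex each vertex has one trans partner and two cis neighbours.
There are 2 geometric isomers: CO cis; CO trans.

2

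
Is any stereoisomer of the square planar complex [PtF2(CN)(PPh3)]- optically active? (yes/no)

A square has two trans pairs of vertices; adjacent vertices are cis.
Working through the distinct placements yields 2 geometric isomers: F cis; F trans.
Each arrangement has an internal mirror plane or centre of symmetry, so none is chiral.

no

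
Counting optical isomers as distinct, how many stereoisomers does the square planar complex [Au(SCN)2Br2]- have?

2

The distinct arrangements are (2 in all): SCN cis; SCN trans.
Each arrangement has an internal mirror plane or centre of symmetry, so none is chiral.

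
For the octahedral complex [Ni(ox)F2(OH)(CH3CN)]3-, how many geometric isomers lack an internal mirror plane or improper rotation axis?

Each ox is bidentate and must span two cis positions.
Systematic placement gives 4 geometric isomers: F cis (3 arrangements, 2 chiral); F trans.
Of these, 2 lack any improper symmetry element and so occur as enantiomeric pairs, giving 4 + 2 = 6 stereoisomers in total.

2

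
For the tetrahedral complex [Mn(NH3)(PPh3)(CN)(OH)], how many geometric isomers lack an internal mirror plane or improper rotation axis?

All four vertices of a tetrahedron are equivalent and mutually adjacent, so cis/trans isomerism cannot arise.
Only one geometric arrangement is possible; it has no improper symmetry element, so it exists as a pair of enantiomers (2 stereoisomers).

1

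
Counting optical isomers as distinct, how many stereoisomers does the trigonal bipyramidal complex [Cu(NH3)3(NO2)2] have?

In a trigonal bipyramid the two axial positions differ from the three equatorial ones.
There are 3 geometric isomers: NO2 both equatorial; NO2 one axial, one equatorial; NO2 both axial.
Each arrangement has an internal mirror plane or centre of symmetry, so none is chiral.

3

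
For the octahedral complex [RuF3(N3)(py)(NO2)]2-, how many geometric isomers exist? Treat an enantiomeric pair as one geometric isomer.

4

There are 4 geometric isomers: F mer (3 arrangements); F fac (chiral).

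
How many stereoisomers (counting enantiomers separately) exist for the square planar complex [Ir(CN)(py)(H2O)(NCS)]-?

A square has two trans pairs of vertices; adjacent vertices are cis.
There are 3 geometric isomers: (CN/NCS trans, H2O/py trans); (CN/py trans, H2O/NCS trans); (CN/H2O trans, NCS/py trans).
Each arrangement has an internal mirror plane or centre of symmetry, so none is chiral.

3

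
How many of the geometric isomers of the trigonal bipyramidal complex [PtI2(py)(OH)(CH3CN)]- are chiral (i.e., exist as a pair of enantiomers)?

In a trigonal bipyramid the two axial positions differ from the three equatorial ones.
Systematic enumeration (placing each ligand type in turn and discarding arrangements equivalent by rotation or reflection) gives 7 geometric isomers.
Of these, 3 lack any improper symmetry element and so occur as enantiomeric pairs, giving 7 + 3 = 10 stereoisomers in total.

3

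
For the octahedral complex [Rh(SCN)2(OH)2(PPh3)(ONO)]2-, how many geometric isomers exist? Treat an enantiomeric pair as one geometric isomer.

6

In an octahedral complex each vertex has one trans partner and four cis neighbours.
Systematic placement gives 6 geometric isomers: SCN trans, OH trans; SCN cis, OH trans; SCN trans, OH cis; SCN cis, OH cis (3 arrangements, 2 chiral).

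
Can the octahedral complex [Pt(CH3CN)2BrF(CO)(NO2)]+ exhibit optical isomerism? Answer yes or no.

The six octahedral sites form three mutually perpendicular trans pairs.
Systematic enumeration (placing each ligand type in turn and discarding arrangements equivalent by rotation or reflection) gives 9 geometric isomers.
Of these, 6 lack any improper symmetry element and so occur as enantiomeric pairs, giving 9 + 6 = 15 stereoisomers in total.

yes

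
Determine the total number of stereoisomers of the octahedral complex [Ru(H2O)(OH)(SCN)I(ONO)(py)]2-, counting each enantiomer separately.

In an octahedral complex each vertex has one trans partner and four cis neighbours.
Systematic enumeration (placing each ligand type in turn and discarding arrangements equivalent by rotation or reflection) gives 15 geometric isomers.
Of these, 15 lack any improper symmetry element and so occur as enantiomeric pairs, giving 15 + 15 = 30 stereoisomers in total.

30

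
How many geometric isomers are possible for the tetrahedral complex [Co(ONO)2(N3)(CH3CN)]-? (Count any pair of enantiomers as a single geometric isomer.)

Only one geometric arrangement is possible.

1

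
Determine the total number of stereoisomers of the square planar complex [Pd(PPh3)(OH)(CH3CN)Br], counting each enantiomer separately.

3

A square has two trans pairs of vertices; adjacent vertices are cis.
Working through the distinct placements yields 3 geometric isomers: (Br/OH trans, CH3CN/PPh3 trans); (Br/PPh3 trans, CH3CN/OH trans); (Br/CH3CN trans, OH/PPh3 trans).
Each arrangement has an internal mirror plane or centre of symmetry, so none is chiral.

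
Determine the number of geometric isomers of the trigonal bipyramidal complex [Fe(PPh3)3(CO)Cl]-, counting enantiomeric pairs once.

4

Working through the distinct placements yields 4 geometric isomers: CO axial, Cl axial; CO axial, Cl equatorial; CO equatorial, Cl axial; CO equatorial, Cl equatorial.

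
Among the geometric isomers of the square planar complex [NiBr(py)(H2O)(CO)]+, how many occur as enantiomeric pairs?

0

In a square planar complex each vertex has one trans partner and two cis neighbours.
Systematic placement gives 3 geometric isomers: (Br/H2O trans, CO/py trans); (Br/py trans, CO/H2O trans); (Br/CO trans, H2O/py trans).
Each arrangement has an internal mirror plane or centre of symmetry, so none is chiral.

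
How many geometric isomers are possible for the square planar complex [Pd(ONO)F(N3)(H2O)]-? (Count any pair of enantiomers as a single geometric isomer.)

In a square planar complex each vertex has one trans partner and two cis neighbours.
Working through the distinct placements yields 3 geometric isomers: (F/N3 trans, H2O/ONO trans); (F/ONO trans, H2O/N3 trans); (F/H2O trans, N3/ONO trans).

3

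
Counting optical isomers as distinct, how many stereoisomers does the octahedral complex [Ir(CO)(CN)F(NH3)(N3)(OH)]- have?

30

The six octahedral sites form three mutually perpendicular trans pairs.
Systematic enumeration (placing each ligand type in turn and discarding arrangements equivalent by rotation or reflection) gives 15 geometric isomers.
Of these, 15 lack any improper symmetry element and so occur as enantiomeric pairs, giving 15 + 15 = 30 stereoisomers in total.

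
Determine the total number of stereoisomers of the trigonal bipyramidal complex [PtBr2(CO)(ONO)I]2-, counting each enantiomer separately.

Systematic enumeration (placing each ligand type in turn and discarding arrangements equivalent by rotation or reflection) gives 7 geometric isomers.
Of these, 3 lack any improper symmetry element and so occur as enantiomeric pairs, giving 7 + 3 = 10 stereoisomers in total.

10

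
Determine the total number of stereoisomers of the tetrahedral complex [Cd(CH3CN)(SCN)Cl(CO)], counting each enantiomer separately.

All four vertices of a tetrahedron are equivalent and mutually adjacent, so cis/trans isomerism cannot arise.
Only one geometric arrangement is possible; it has no improper symmetry element, so it exists as a pair of enantiomers (2 stereoisomers).

2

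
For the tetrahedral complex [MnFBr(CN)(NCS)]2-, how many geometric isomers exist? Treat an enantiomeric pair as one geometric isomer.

1

In a tetrahedral complex all four positions are equivalent and every pair of ligands is adjacent — there is no cis/trans distinction.
Only one geometric arrangement is possible; it has no improper symmetry element, so it exists as a pair of enantiomers (2 stereoisomers).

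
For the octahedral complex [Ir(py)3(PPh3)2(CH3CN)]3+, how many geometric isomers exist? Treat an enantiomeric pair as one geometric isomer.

Systematic placement gives 3 geometric isomers: py mer, PPh3 cis; py mer, PPh3 trans; py fac, PPh3 cis.

3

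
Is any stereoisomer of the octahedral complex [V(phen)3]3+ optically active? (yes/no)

Each phen is bidentate and must span two cis positions.
Only one geometric arrangement is possible; it has no improper symmetry element, so it exists as a pair of enantiomers (2 stereoisomers).

yes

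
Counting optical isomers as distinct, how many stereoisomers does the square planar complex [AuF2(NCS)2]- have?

In a square planar complex each vertex has one trans partner and two cis neighbours.
Working through the distinct placements yields 2 geometric isomers: F cis; F trans.
Each arrangement has an internal mirror plane or centre of symmetry, so none is chiral.

2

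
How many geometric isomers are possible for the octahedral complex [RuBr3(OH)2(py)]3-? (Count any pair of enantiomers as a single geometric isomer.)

The six octahedral sites form three mutually perpendicular trans pairs.
Systematic placement gives 3 geometric isomers: Br mer, OH cis; Br mer, OH trans; Br fac, OH cis.

3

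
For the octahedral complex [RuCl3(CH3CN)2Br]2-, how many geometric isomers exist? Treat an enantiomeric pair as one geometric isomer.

In an octahedral complex each vertex has one trans partner and four cis neighbours.
Systematic placement gives 3 geometric isomers: Cl mer, CH3CN cis; Cl mer, CH3CN trans; Cl fac, CH3CN cis.

3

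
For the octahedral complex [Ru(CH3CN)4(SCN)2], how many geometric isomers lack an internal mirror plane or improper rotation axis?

The six octahedral sites form three mutually perpendicular trans pairs.
The distinct arrangements are (2 in all): SCN trans; SCN cis.
Each arrangement has an internal mirror plane or centre of symmetry, so none is chiral.

0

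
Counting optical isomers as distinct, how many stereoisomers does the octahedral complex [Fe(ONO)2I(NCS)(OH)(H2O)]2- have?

15

In an octahedral complex each vertex has one trans partner and four cis neighbours.
Systematic enumeration (placing each ligand type in turn and discarding arrangements equivalent by rotation or reflection) gives 9 geometric isomers.
Of these, 6 lack any improper symmetry element and so occur as enantiomeric pairs, giving 9 + 6 = 15 stereoisomers in total.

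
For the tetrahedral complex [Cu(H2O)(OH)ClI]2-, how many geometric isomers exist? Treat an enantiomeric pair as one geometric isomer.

All four vertices of a tetrahedron are equivalent and mutually adjacent, so cis/trans isomerism cannot arise.
Only one geometric arrangement is possible; it has no improper symmetry element, so it exists as a pair of enantiomers (2 stereoisomers).

1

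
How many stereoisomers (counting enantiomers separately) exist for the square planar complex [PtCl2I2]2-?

2

A square has two trans pairs of vertices; adjacent vertices are cis.
Working through the distinct placements yields 2 geometric isomers: Cl cis; Cl trans.
Each arrangement has an internal mirror plane or centre of symmetry, so none is chiral.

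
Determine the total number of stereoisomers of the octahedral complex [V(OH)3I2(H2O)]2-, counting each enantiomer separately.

3

Working through the distinct placements yields 3 geometric isomers: OH mer, I cis; OH mer, I trans; OH fac, I cis.
Each arrangement has an internal mirror plane or centre of symmetry, so none is chiral.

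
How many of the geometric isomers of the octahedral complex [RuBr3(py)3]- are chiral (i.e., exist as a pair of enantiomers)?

0

Systematic placement gives 2 geometric isomers: Br mer; Br fac.
Each arrangement has an internal mirror plane or centre of symmetry, so none is chiral.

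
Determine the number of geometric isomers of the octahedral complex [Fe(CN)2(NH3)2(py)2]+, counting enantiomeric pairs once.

5

Systematic placement gives 5 geometric isomers: CN trans, NH3 trans, py trans; CN trans, NH3 cis, py cis; CN cis, NH3 cis, py trans; CN cis, NH3 cis, py cis (chiral); CN cis, NH3 trans, py cis.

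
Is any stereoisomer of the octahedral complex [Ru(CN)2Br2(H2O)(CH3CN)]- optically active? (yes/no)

yes

The distinct arrangements are (6 in all): CN cis, Br trans; CN trans, Br trans; CN cis, Br cis (3 arrangements, 2 chiral); CN trans, Br cis.
Of these, 2 lack any improper symmetry element and so occur as enantiomeric pairs, giving 6 + 2 = 8 stereoisomers in total.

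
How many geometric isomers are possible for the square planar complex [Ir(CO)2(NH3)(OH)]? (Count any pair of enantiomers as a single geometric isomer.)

2

Working through the distinct placements yields 2 geometric isomers: CO cis; CO trans.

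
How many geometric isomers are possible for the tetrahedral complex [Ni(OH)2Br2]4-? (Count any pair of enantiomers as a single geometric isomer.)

All four vertices of a tetrahedron are equivalent and mutually adjacent, so cis/trans isomerism cannot arise.
Only one geometric arrangement is possible.

1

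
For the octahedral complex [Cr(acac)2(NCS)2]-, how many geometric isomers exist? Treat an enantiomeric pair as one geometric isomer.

The six octahedral sites form three mutually perpendicular trans pairs.
Each acac is bidentate and must span two cis positions.
There are 2 geometric isomers: NCS trans; NCS cis (chiral).

2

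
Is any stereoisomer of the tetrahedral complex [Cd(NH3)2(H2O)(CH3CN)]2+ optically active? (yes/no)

no

All four vertices of a tetrahedron are equivalent and mutually adjacent, so cis/trans isomerism cannot arise.
Only one geometric arrangement is possible.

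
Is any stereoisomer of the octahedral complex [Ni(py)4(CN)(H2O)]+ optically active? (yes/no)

In an octahedral complex each vertex has one trans partner and four cis neighbours.
Working through the distinct placements yields 2 geometric isomers: CN and H2O mutually trans; CN and H2O mutually cis.
Each arrangement has an internal mirror plane or centre of symmetry, so none is chiral.

no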